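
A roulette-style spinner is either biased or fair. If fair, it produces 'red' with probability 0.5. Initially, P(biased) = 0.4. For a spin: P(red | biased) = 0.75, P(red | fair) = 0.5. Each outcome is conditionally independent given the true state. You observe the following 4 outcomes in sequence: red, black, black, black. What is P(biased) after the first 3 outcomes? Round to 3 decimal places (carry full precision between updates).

0.200

After 'red': P(biased) = 0.75·0.4000 / (0.75·0.4000 + 0.5·0.6000) ≈ 0.5000
After 'black': P(biased) = 0.25·0.5000 / (0.25·0.5000 + 0.5·0.5000) ≈ 0.3333
After 'black': P(biased) = 0.25·0.3333 / (0.25·0.3333 + 0.5·0.6667) ≈ 0.2000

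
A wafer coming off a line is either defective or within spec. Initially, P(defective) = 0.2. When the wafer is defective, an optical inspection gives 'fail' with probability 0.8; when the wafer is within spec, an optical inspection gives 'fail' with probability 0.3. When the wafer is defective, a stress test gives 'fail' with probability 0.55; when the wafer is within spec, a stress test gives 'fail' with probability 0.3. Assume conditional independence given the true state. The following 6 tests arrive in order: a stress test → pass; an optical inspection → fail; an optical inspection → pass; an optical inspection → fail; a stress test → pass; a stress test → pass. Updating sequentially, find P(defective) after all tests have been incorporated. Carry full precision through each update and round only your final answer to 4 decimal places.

0.1189

After a stress test='pass': P(defective) = 0.45·0.2000 / (0.45·0.2000 + 0.7·0.8000) ≈ 0.1385
After an optical inspection='fail': P(defective) = 0.8·0.1385 / (0.8·0.1385 + 0.3·0.8615) ≈ 0.3000
After an optical inspection='pass': P(defective) = 0.2·0.3000 / (0.2·0.3000 + 0.7·0.7000) ≈ 0.1091
After an optical inspection='fail': P(defective) = 0.8·0.1091 / (0.8·0.1091 + 0.3·0.8909) ≈ 0.2462
After a stress test='pass': P(defective) = 0.45·0.2462 / (0.45·0.2462 + 0.7·0.7538) ≈ 0.1735
After a stress test='pass': P(defective) = 0.45·0.1735 / (0.45·0.1735 + 0.7·0.8265) ≈ 0.1189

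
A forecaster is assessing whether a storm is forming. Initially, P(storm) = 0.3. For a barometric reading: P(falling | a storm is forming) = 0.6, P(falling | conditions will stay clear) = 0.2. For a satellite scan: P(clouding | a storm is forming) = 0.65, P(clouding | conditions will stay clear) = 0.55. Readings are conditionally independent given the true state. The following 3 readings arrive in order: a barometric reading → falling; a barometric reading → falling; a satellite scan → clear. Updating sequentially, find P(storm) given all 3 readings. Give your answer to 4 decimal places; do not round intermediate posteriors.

After a barometric reading='falling': P(storm) = 0.6·0.3000 / (0.6·0.3000 + 0.2·0.7000) ≈ 0.5625
After a barometric reading='falling': P(storm) = 0.6·0.5625 / (0.6·0.5625 + 0.2·0.4375) ≈ 0.7941
After a satellite scan='clear': P(storm) = 0.35·0.7941 / (0.35·0.7941 + 0.45·0.2059) ≈ 0.7500

0.7500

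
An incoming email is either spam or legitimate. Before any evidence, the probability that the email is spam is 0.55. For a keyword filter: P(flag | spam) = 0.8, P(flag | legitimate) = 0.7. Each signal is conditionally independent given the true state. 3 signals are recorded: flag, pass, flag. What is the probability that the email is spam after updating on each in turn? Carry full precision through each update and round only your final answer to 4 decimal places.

0.5156

After 'flag': P(spam) = 0.8·0.5500 / (0.8·0.5500 + 0.7·0.4500) ≈ 0.5828
After 'pass': P(spam) = 0.2·0.5828 / (0.2·0.5828 + 0.3·0.4172) ≈ 0.4822
After 'flag': P(spam) = 0.8·0.4822 / (0.8·0.4822 + 0.7·0.5178) ≈ 0.5156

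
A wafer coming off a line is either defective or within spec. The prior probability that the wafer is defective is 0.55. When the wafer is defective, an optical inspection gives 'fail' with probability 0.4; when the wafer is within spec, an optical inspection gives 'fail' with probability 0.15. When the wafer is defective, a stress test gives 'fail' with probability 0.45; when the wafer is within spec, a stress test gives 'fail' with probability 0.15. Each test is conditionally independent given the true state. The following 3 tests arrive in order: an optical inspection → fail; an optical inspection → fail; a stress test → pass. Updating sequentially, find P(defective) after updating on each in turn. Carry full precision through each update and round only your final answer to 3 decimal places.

Apply Bayes' rule sequentially, carrying P(defective) forward.
After an optical inspection='fail': P(defective) = 0.4·0.5500 / (0.4·0.5500 + 0.15·0.4500) ≈ 0.7652
After an optical inspection='fail': P(defective) = 0.4·0.7652 / (0.4·0.7652 + 0.15·0.2348) ≈ 0.8968
After a stress test='pass': P(defective) = 0.55·0.8968 / (0.55·0.8968 + 0.85·0.1032) ≈ 0.8490

0.849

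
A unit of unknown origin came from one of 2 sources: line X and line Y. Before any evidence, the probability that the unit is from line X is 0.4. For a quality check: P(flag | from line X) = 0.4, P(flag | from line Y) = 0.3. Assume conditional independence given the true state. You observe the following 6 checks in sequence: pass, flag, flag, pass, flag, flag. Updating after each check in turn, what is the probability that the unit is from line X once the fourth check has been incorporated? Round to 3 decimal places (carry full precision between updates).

Each posterior becomes the prior for the next update.
After 'pass': P(line X) = 0.6·0.4000 / (0.6·0.4000 + 0.7·0.6000) ≈ 0.3636
After 'flag': P(line X) = 0.4·0.3636 / (0.4·0.3636 + 0.3·0.6364) ≈ 0.4324
After 'flag': P(line X) = 0.4·0.4324 / (0.4·0.4324 + 0.3·0.5676) ≈ 0.5039
After 'pass': P(line X) = 0.6·0.5039 / (0.6·0.5039 + 0.7·0.4961) ≈ 0.4655

0.465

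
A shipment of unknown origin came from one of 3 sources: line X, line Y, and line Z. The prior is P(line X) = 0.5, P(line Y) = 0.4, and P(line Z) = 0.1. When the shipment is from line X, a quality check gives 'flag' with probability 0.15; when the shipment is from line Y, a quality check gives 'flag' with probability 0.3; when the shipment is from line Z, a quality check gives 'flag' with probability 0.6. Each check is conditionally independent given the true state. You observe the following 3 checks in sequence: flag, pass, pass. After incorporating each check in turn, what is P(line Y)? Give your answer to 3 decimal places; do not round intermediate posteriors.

Apply Bayes' rule sequentially, carrying P(line Y) forward.
After 'flag': normaliser = 0.15·0.5000 + 0.3·0.4000 + 0.6·0.1000; P(line X) ≈ 0.2941, P(line Y) ≈ 0.4706, P(line Z) ≈ 0.2353
After 'pass': normaliser = 0.85·0.2941 + 0.7·0.4706 + 0.4·0.2353; P(line X) ≈ 0.3712, P(line Y) ≈ 0.4891, P(line Z) ≈ 0.1397
After 'pass': normaliser = 0.85·0.3712 + 0.7·0.4891 + 0.4·0.1397; P(line X) ≈ 0.4420, P(line Y) ≈ 0.4797, P(line Z) ≈ 0.0783

0.480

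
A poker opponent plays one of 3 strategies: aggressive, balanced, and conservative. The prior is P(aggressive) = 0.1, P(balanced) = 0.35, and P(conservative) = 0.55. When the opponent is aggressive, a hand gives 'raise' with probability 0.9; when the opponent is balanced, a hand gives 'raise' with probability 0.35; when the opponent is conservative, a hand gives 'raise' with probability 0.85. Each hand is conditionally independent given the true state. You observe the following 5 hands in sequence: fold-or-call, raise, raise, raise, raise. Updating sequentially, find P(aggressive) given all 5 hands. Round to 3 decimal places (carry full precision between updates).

Apply Bayes' rule sequentially, carrying P(aggressive) forward.
After 'fold-or-call': normaliser = 0.1·0.1000 + 0.65·0.3500 + 0.15·0.5500; P(aggressive) ≈ 0.0312, P(balanced) ≈ 0.7109, P(conservative) ≈ 0.2578
After 'raise': normaliser = 0.9·0.0312 + 0.35·0.7109 + 0.85·0.2578; P(aggressive) ≈ 0.0567, P(balanced) ≈ 0.5016, P(conservative) ≈ 0.4417
After 'raise': normaliser = 0.9·0.0567 + 0.35·0.5016 + 0.85·0.4417; P(aggressive) ≈ 0.0848, P(balanced) ≈ 0.2916, P(conservative) ≈ 0.6237
After 'raise': normaliser = 0.9·0.0848 + 0.35·0.2916 + 0.85·0.6237; P(aggressive) ≈ 0.1077, P(balanced) ≈ 0.1441, P(conservative) ≈ 0.7483
After 'raise': normaliser = 0.9·0.1077 + 0.35·0.1441 + 0.85·0.7483; P(aggressive) ≈ 0.1237, P(balanced) ≈ 0.0644, P(conservative) ≈ 0.8119

0.124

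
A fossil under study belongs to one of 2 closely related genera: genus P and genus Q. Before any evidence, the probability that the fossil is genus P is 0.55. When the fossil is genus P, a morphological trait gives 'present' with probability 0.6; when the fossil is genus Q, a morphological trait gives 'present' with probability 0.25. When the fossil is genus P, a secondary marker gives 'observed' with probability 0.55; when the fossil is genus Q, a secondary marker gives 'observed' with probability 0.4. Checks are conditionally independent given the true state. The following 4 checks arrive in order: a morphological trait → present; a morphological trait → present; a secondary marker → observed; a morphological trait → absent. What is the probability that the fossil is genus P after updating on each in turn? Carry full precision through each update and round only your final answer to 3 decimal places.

0.838

After a morphological trait='present': P(genus P) = 0.6·0.5500 / (0.6·0.5500 + 0.25·0.4500) ≈ 0.7458
After a morphological trait='present': P(genus P) = 0.6·0.7458 / (0.6·0.7458 + 0.25·0.2542) ≈ 0.8756
After a secondary marker='observed': P(genus P) = 0.55·0.8756 / (0.55·0.8756 + 0.4·0.1244) ≈ 0.9064
After a morphological trait='absent': P(genus P) = 0.4·0.9064 / (0.4·0.9064 + 0.75·0.0936) ≈ 0.8377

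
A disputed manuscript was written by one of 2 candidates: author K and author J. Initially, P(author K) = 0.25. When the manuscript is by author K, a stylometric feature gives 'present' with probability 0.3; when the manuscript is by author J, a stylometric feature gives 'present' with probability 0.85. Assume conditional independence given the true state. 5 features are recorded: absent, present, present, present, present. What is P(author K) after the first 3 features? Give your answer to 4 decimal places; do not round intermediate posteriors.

After 'absent': P(author K) = 0.7·0.2500 / (0.7·0.2500 + 0.15·0.7500) ≈ 0.6087
After 'present': P(author K) = 0.3·0.6087 / (0.3·0.6087 + 0.85·0.3913) ≈ 0.3544
After 'present': P(author K) = 0.3·0.3544 / (0.3·0.3544 + 0.85·0.6456) ≈ 0.1623

0.1623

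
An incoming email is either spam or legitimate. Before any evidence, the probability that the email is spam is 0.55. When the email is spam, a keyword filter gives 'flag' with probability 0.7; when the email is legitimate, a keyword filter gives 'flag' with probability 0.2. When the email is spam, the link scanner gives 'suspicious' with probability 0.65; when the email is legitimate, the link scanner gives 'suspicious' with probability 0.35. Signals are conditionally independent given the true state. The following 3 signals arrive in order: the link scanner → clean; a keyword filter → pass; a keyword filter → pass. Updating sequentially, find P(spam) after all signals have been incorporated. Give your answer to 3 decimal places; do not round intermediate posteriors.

0.085

After the link scanner='clean': P(spam) = 0.35·0.5500 / (0.35·0.5500 + 0.65·0.4500) ≈ 0.3969
After a keyword filter='pass': P(spam) = 0.3·0.3969 / (0.3·0.3969 + 0.8·0.6031) ≈ 0.1979
After a keyword filter='pass': P(spam) = 0.3·0.1979 / (0.3·0.1979 + 0.8·0.8021) ≈ 0.0847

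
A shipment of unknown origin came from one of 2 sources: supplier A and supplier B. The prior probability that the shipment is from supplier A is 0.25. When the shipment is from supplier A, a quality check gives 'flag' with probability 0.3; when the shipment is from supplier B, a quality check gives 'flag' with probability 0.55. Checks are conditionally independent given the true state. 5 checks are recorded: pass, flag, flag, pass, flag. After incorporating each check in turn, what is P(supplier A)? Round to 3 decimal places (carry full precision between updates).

0.116

After 'pass': P(supplier A) = 0.7·0.2500 / (0.7·0.2500 + 0.45·0.7500) ≈ 0.3415
After 'flag': P(supplier A) = 0.3·0.3415 / (0.3·0.3415 + 0.55·0.6585) ≈ 0.2205
After 'flag': P(supplier A) = 0.3·0.2205 / (0.3·0.2205 + 0.55·0.7795) ≈ 0.1337
After 'pass': P(supplier A) = 0.7·0.1337 / (0.7·0.1337 + 0.45·0.8663) ≈ 0.1935
After 'flag': P(supplier A) = 0.3·0.1935 / (0.3·0.1935 + 0.55·0.8065) ≈ 0.1157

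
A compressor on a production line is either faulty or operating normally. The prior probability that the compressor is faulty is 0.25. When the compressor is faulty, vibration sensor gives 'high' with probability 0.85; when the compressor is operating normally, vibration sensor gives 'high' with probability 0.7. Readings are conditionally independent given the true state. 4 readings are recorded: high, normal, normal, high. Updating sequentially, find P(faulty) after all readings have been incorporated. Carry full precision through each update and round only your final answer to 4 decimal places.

0.1094

After 'high': P(faulty) = 0.85·0.2500 / (0.85·0.2500 + 0.7·0.7500) ≈ 0.2881
After 'normal': P(faulty) = 0.15·0.2881 / (0.15·0.2881 + 0.3·0.7119) ≈ 0.1683
After 'normal': P(faulty) = 0.15·0.1683 / (0.15·0.1683 + 0.3·0.8317) ≈ 0.0919
After 'high': P(faulty) = 0.85·0.0919 / (0.85·0.0919 + 0.7·0.9081) ≈ 0.1094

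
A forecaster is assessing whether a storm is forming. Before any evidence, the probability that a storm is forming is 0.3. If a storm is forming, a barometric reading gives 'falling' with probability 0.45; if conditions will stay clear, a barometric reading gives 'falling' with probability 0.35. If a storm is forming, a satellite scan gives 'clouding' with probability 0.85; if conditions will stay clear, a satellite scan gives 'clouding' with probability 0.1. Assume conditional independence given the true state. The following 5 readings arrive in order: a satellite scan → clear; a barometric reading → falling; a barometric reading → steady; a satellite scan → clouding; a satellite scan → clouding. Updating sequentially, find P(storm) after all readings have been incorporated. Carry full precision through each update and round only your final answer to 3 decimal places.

After a satellite scan='clear': P(storm) = 0.15·0.3000 / (0.15·0.3000 + 0.9·0.7000) ≈ 0.0667
After a barometric reading='falling': P(storm) = 0.45·0.0667 / (0.45·0.0667 + 0.35·0.9333) ≈ 0.0841
After a barometric reading='steady': P(storm) = 0.55·0.0841 / (0.55·0.0841 + 0.65·0.9159) ≈ 0.0721
After a satellite scan='clouding': P(storm) = 0.85·0.0721 / (0.85·0.0721 + 0.1·0.9279) ≈ 0.3978
After a satellite scan='clouding': P(storm) = 0.85·0.3978 / (0.85·0.3978 + 0.1·0.6022) ≈ 0.8488

0.849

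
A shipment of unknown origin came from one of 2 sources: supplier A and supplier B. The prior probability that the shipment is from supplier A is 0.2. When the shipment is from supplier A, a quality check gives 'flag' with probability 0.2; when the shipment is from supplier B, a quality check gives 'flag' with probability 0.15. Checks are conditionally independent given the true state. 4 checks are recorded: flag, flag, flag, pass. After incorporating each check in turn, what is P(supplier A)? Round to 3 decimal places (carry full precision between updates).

After 'flag': P(supplier A) = 0.2·0.2000 / (0.2·0.2000 + 0.15·0.8000) ≈ 0.2500
After 'flag': P(supplier A) = 0.2·0.2500 / (0.2·0.2500 + 0.15·0.7500) ≈ 0.3077
After 'flag': P(supplier A) = 0.2·0.3077 / (0.2·0.3077 + 0.15·0.6923) ≈ 0.3721
After 'pass': P(supplier A) = 0.8·0.3721 / (0.8·0.3721 + 0.85·0.6279) ≈ 0.3580

0.358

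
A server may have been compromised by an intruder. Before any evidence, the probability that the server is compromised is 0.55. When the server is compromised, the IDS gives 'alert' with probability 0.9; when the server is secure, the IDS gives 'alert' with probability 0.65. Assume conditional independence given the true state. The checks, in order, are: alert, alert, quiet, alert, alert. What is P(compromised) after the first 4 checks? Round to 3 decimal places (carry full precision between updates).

0.481

Apply Bayes' rule sequentially, carrying P(compromised) forward.
After 'alert': P(compromised) = 0.9·0.5500 / (0.9·0.5500 + 0.65·0.4500) ≈ 0.6286
After 'alert': P(compromised) = 0.9·0.6286 / (0.9·0.6286 + 0.65·0.3714) ≈ 0.7009
After 'quiet': P(compromised) = 0.1·0.7009 / (0.1·0.7009 + 0.35·0.2991) ≈ 0.4010
After 'alert': P(compromised) = 0.9·0.4010 / (0.9·0.4010 + 0.65·0.5990) ≈ 0.4811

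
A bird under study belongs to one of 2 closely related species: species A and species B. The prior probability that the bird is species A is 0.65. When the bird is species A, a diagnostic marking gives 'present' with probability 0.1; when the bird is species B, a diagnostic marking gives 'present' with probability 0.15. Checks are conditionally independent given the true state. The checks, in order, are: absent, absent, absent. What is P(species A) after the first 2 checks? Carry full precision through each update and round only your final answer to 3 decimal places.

0.676

After 'absent': P(species A) = 0.9·0.6500 / (0.9·0.6500 + 0.85·0.3500) ≈ 0.6629
After 'absent': P(species A) = 0.9·0.6629 / (0.9·0.6629 + 0.85·0.3371) ≈ 0.6755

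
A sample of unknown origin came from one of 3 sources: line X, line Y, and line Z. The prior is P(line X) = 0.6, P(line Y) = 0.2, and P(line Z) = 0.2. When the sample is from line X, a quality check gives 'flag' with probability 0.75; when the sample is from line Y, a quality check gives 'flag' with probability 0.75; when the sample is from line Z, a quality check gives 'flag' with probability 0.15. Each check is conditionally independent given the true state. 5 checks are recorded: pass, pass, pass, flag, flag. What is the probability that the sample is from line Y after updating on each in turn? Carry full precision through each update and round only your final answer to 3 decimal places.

After 'pass': normaliser = 0.25·0.6000 + 0.25·0.2000 + 0.85·0.2000; P(line X) ≈ 0.4054, P(line Y) ≈ 0.1351, P(line Z) ≈ 0.4595
After 'pass': normaliser = 0.25·0.4054 + 0.25·0.1351 + 0.85·0.4595; P(line X) ≈ 0.1928, P(line Y) ≈ 0.0643, P(line Z) ≈ 0.7429
After 'pass': normaliser = 0.25·0.1928 + 0.25·0.0643 + 0.85·0.7429; P(line X) ≈ 0.0693, P(line Y) ≈ 0.0231, P(line Z) ≈ 0.9076
After 'flag': normaliser = 0.75·0.0693 + 0.75·0.0231 + 0.15·0.9076; P(line X) ≈ 0.2529, P(line Y) ≈ 0.0843, P(line Z) ≈ 0.6628
After 'flag': normaliser = 0.75·0.2529 + 0.75·0.0843 + 0.15·0.6628; P(line X) ≈ 0.5384, P(line Y) ≈ 0.1795, P(line Z) ≈ 0.2821

0.179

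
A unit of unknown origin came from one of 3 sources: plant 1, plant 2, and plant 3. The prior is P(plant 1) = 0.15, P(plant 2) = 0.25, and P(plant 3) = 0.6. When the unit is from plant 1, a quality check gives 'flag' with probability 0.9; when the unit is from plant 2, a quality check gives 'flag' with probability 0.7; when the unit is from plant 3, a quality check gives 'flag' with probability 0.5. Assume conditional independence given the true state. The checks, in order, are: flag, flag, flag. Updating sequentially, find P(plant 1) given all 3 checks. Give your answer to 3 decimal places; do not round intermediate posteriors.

0.405

After 'flag': normaliser = 0.9·0.1500 + 0.7·0.2500 + 0.5·0.6000; P(plant 1) ≈ 0.2213, P(plant 2) ≈ 0.2869, P(plant 3) ≈ 0.4918
After 'flag': normaliser = 0.9·0.2213 + 0.7·0.2869 + 0.5·0.4918; P(plant 1) ≈ 0.3084, P(plant 2) ≈ 0.3109, P(plant 3) ≈ 0.3807
After 'flag': normaliser = 0.9·0.3084 + 0.7·0.3109 + 0.5·0.3807; P(plant 1) ≈ 0.4049, P(plant 2) ≈ 0.3175, P(plant 3) ≈ 0.2777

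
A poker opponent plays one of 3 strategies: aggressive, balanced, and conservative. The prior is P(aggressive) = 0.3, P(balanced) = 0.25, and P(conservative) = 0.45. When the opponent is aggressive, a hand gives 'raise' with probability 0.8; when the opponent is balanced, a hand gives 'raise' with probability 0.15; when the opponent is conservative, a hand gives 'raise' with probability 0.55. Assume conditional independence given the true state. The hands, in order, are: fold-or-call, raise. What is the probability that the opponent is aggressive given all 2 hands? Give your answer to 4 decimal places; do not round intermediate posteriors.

0.2510

After 'fold-or-call': normaliser = 0.2·0.3000 + 0.85·0.2500 + 0.45·0.4500; P(aggressive) ≈ 0.1263, P(balanced) ≈ 0.4474, P(conservative) ≈ 0.4263
After 'raise': normaliser = 0.8·0.1263 + 0.15·0.4474 + 0.55·0.4263; P(aggressive) ≈ 0.2510, P(balanced) ≈ 0.1667, P(conservative) ≈ 0.5824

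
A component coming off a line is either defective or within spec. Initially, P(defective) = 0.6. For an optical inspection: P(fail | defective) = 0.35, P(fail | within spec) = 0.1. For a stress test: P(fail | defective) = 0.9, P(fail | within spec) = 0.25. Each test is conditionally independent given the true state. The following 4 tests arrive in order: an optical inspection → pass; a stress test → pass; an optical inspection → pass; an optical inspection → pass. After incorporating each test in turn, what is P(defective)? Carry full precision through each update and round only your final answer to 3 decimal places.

After an optical inspection='pass': P(defective) = 0.65·0.6000 / (0.65·0.6000 + 0.9·0.4000) ≈ 0.5200
After a stress test='pass': P(defective) = 0.1·0.5200 / (0.1·0.5200 + 0.75·0.4800) ≈ 0.1262
After an optical inspection='pass': P(defective) = 0.65·0.1262 / (0.65·0.1262 + 0.9·0.8738) ≈ 0.0945
After an optical inspection='pass': P(defective) = 0.65·0.0945 / (0.65·0.0945 + 0.9·0.9055) ≈ 0.0701

0.070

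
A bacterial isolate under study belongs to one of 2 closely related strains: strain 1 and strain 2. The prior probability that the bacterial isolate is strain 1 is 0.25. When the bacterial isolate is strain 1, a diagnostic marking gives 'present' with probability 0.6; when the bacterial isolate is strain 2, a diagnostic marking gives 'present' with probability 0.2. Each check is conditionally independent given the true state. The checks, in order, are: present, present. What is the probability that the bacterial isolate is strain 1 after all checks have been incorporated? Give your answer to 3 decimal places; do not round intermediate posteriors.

0.750

After 'present': P(strain 1) = 0.6·0.2500 / (0.6·0.2500 + 0.2·0.7500) ≈ 0.5000
After 'present': P(strain 1) = 0.6·0.5000 / (0.6·0.5000 + 0.2·0.5000) ≈ 0.7500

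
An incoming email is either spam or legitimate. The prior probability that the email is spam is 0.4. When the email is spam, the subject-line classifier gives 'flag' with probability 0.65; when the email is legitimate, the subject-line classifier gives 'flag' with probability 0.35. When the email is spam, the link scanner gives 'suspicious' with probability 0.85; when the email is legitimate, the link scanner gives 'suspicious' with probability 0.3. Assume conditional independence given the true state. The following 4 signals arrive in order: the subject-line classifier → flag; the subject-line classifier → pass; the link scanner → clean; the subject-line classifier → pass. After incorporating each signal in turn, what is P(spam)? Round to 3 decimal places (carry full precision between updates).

Each posterior becomes the prior for the next update.
After the subject-line classifier='flag': P(spam) = 0.65·0.4000 / (0.65·0.4000 + 0.35·0.6000) ≈ 0.5532
After the subject-line classifier='pass': P(spam) = 0.35·0.5532 / (0.35·0.5532 + 0.65·0.4468) ≈ 0.4000
After the link scanner='clean': P(spam) = 0.15·0.4000 / (0.15·0.4000 + 0.7·0.6000) ≈ 0.1250
After the subject-line classifier='pass': P(spam) = 0.35·0.1250 / (0.35·0.1250 + 0.65·0.8750) ≈ 0.0714

0.071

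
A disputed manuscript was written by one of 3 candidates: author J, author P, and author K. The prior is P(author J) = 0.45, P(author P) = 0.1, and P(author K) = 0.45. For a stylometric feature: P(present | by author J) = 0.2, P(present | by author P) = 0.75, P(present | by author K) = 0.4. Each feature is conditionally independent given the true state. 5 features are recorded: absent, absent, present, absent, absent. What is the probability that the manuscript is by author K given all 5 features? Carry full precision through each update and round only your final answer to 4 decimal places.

After 'absent': normaliser = 0.8·0.4500 + 0.25·0.1000 + 0.6·0.4500; P(author J) ≈ 0.5496, P(author P) ≈ 0.0382, P(author K) ≈ 0.4122
After 'absent': normaliser = 0.8·0.5496 + 0.25·0.0382 + 0.6·0.4122; P(author J) ≈ 0.6312, P(author P) ≈ 0.0137, P(author K) ≈ 0.3551
After 'present': normaliser = 0.2·0.6312 + 0.75·0.0137 + 0.4·0.3551; P(author J) ≈ 0.4532, P(author P) ≈ 0.0369, P(author K) ≈ 0.5099
After 'absent': normaliser = 0.8·0.4532 + 0.25·0.0369 + 0.6·0.5099; P(author J) ≈ 0.5350, P(author P) ≈ 0.0136, P(author K) ≈ 0.4514
After 'absent': normaliser = 0.8·0.5350 + 0.25·0.0136 + 0.6·0.4514; P(author J) ≈ 0.6095, P(author P) ≈ 0.0048, P(author K) ≈ 0.3857

0.3857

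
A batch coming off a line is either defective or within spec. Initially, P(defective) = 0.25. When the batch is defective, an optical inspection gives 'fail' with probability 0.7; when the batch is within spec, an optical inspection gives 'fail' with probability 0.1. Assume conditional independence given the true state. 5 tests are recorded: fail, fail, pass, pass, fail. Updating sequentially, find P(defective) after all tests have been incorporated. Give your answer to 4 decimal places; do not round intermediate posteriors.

Each posterior becomes the prior for the next update.
After 'fail': P(defective) = 0.7·0.2500 / (0.7·0.2500 + 0.1·0.7500) ≈ 0.7000
After 'fail': P(defective) = 0.7·0.7000 / (0.7·0.7000 + 0.1·0.3000) ≈ 0.9423
After 'pass': P(defective) = 0.3·0.9423 / (0.3·0.9423 + 0.9·0.0577) ≈ 0.8448
After 'pass': P(defective) = 0.3·0.8448 / (0.3·0.8448 + 0.9·0.1552) ≈ 0.6447
After 'fail': P(defective) = 0.7·0.6447 / (0.7·0.6447 + 0.1·0.3553) ≈ 0.9270

0.9270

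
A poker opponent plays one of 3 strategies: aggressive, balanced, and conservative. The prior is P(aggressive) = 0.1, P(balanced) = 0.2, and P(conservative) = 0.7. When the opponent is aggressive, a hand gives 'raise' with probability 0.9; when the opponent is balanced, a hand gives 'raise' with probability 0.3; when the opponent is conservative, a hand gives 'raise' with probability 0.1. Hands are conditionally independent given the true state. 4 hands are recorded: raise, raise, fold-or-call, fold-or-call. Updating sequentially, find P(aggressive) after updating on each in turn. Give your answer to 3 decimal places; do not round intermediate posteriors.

0.053

After 'raise': normaliser = 0.9·0.1000 + 0.3·0.2000 + 0.1·0.7000; P(aggressive) ≈ 0.4091, P(balanced) ≈ 0.2727, P(conservative) ≈ 0.3182
After 'raise': normaliser = 0.9·0.4091 + 0.3·0.2727 + 0.1·0.3182; P(aggressive) ≈ 0.7642, P(balanced) ≈ 0.1698, P(conservative) ≈ 0.0660
After 'fold-or-call': normaliser = 0.1·0.7642 + 0.7·0.1698 + 0.9·0.0660; P(aggressive) ≈ 0.3000, P(balanced) ≈ 0.4667, P(conservative) ≈ 0.2333
After 'fold-or-call': normaliser = 0.1·0.3000 + 0.7·0.4667 + 0.9·0.2333; P(aggressive) ≈ 0.0529, P(balanced) ≈ 0.5765, P(conservative) ≈ 0.3706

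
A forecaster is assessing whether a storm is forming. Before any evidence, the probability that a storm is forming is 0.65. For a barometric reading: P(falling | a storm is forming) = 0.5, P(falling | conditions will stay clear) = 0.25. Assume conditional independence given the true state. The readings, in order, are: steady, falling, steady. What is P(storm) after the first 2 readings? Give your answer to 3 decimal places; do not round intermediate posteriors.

0.712

After 'steady': P(storm) = 0.5·0.6500 / (0.5·0.6500 + 0.75·0.3500) ≈ 0.5532
After 'falling': P(storm) = 0.5·0.5532 / (0.5·0.5532 + 0.25·0.4468) ≈ 0.7123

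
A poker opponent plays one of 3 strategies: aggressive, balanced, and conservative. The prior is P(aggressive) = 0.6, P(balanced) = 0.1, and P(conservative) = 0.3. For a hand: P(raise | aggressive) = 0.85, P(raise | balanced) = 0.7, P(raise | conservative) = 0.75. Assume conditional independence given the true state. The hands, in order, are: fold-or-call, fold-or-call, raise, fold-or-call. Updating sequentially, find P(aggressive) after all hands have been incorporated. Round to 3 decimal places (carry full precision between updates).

0.242

Apply Bayes' rule sequentially, carrying P(aggressive) forward.
After 'fold-or-call': normaliser = 0.15·0.6000 + 0.3·0.1000 + 0.25·0.3000; P(aggressive) ≈ 0.4615, P(balanced) ≈ 0.1538, P(conservative) ≈ 0.3846
After 'fold-or-call': normaliser = 0.15·0.4615 + 0.3·0.1538 + 0.25·0.3846; P(aggressive) ≈ 0.3273, P(balanced) ≈ 0.2182, P(conservative) ≈ 0.4545
After 'raise': normaliser = 0.85·0.3273 + 0.7·0.2182 + 0.75·0.4545; P(aggressive) ≈ 0.3604, P(balanced) ≈ 0.1979, P(conservative) ≈ 0.4417
After 'fold-or-call': normaliser = 0.15·0.3604 + 0.3·0.1979 + 0.25·0.4417; P(aggressive) ≈ 0.2415, P(balanced) ≈ 0.2652, P(conservative) ≈ 0.4933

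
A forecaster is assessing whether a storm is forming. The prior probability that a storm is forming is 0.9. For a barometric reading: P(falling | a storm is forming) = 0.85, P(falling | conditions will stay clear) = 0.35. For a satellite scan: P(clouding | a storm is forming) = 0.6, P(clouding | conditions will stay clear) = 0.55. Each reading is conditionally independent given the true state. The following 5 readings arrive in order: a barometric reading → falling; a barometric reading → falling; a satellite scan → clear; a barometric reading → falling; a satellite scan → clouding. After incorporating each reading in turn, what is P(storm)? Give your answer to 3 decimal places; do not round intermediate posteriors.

0.992

Apply Bayes' rule sequentially, carrying P(storm) forward.
After a barometric reading='falling': P(storm) = 0.85·0.9000 / (0.85·0.9000 + 0.35·0.1000) ≈ 0.9563
After a barometric reading='falling': P(storm) = 0.85·0.9563 / (0.85·0.9563 + 0.35·0.0437) ≈ 0.9815
After a satellite scan='clear': P(storm) = 0.4·0.9815 / (0.4·0.9815 + 0.45·0.0185) ≈ 0.9792
After a barometric reading='falling': P(storm) = 0.85·0.9792 / (0.85·0.9792 + 0.35·0.0208) ≈ 0.9913
After a satellite scan='clouding': P(storm) = 0.6·0.9913 / (0.6·0.9913 + 0.55·0.0087) ≈ 0.9921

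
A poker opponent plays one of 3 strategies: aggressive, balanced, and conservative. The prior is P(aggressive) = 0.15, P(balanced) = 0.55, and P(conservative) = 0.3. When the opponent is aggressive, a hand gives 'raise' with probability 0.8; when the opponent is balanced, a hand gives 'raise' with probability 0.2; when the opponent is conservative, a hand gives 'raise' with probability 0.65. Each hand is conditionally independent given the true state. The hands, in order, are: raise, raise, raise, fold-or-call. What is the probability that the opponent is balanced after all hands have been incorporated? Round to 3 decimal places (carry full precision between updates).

0.074

Each posterior becomes the prior for the next update.
After 'raise': normaliser = 0.8·0.1500 + 0.2·0.5500 + 0.65·0.3000; P(aggressive) ≈ 0.2824, P(balanced) ≈ 0.2588, P(conservative) ≈ 0.4588
After 'raise': normaliser = 0.8·0.2824 + 0.2·0.2588 + 0.65·0.4588; P(aggressive) ≈ 0.3922, P(balanced) ≈ 0.0899, P(conservative) ≈ 0.5179
After 'raise': normaliser = 0.8·0.3922 + 0.2·0.0899 + 0.65·0.5179; P(aggressive) ≈ 0.4695, P(balanced) ≈ 0.0269, P(conservative) ≈ 0.5036
After 'fold-or-call': normaliser = 0.2·0.4695 + 0.8·0.0269 + 0.35·0.5036; P(aggressive) ≈ 0.3219, P(balanced) ≈ 0.0738, P(conservative) ≈ 0.6043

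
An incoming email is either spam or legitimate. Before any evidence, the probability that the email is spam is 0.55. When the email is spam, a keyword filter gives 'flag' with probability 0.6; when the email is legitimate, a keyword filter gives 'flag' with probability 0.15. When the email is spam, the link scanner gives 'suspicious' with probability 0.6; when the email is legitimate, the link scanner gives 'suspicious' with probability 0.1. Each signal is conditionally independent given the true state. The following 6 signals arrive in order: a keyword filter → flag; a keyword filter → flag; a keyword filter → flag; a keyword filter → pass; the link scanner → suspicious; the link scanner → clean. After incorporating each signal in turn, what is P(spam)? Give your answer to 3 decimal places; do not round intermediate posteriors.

After a keyword filter='flag': P(spam) = 0.6·0.5500 / (0.6·0.5500 + 0.15·0.4500) ≈ 0.8302
After a keyword filter='flag': P(spam) = 0.6·0.8302 / (0.6·0.8302 + 0.15·0.1698) ≈ 0.9514
After a keyword filter='flag': P(spam) = 0.6·0.9514 / (0.6·0.9514 + 0.15·0.0486) ≈ 0.9874
After a keyword filter='pass': P(spam) = 0.4·0.9874 / (0.4·0.9874 + 0.85·0.0126) ≈ 0.9736
After the link scanner='suspicious': P(spam) = 0.6·0.9736 / (0.6·0.9736 + 0.1·0.0264) ≈ 0.9955
After the link scanner='clean': P(spam) = 0.4·0.9955 / (0.4·0.9955 + 0.9·0.0045) ≈ 0.9899

0.990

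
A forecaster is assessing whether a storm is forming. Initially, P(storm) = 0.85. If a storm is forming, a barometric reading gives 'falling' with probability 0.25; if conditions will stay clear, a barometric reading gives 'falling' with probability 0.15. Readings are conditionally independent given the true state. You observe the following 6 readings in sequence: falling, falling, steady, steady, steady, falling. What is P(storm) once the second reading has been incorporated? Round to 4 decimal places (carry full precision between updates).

0.9403

After 'falling': P(storm) = 0.25·0.8500 / (0.25·0.8500 + 0.15·0.1500) ≈ 0.9043
After 'falling': P(storm) = 0.25·0.9043 / (0.25·0.9043 + 0.15·0.0957) ≈ 0.9403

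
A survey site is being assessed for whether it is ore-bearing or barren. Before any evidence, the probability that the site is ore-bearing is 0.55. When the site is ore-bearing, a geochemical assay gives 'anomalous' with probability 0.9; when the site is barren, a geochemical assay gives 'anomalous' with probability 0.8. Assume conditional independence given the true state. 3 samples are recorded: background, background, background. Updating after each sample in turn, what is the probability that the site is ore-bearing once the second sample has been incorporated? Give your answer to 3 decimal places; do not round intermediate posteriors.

After 'background': P(ore) = 0.1·0.5500 / (0.1·0.5500 + 0.2·0.4500) ≈ 0.3793
After 'background': P(ore) = 0.1·0.3793 / (0.1·0.3793 + 0.2·0.6207) ≈ 0.2340

0.234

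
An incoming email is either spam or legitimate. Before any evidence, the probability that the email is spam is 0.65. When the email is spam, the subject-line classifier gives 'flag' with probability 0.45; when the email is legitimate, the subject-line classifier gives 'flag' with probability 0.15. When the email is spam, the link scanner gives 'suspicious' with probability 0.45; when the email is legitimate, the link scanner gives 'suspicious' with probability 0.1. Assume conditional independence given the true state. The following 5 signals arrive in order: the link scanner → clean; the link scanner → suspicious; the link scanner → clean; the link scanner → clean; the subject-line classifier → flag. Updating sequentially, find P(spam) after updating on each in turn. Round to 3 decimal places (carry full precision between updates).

0.851

After the link scanner='clean': P(spam) = 0.55·0.6500 / (0.55·0.6500 + 0.9·0.3500) ≈ 0.5316
After the link scanner='suspicious': P(spam) = 0.45·0.5316 / (0.45·0.5316 + 0.1·0.4684) ≈ 0.8363
After the link scanner='clean': P(spam) = 0.55·0.8363 / (0.55·0.8363 + 0.9·0.1637) ≈ 0.7573
After the link scanner='clean': P(spam) = 0.55·0.7573 / (0.55·0.7573 + 0.9·0.2427) ≈ 0.6560
After the subject-line classifier='flag': P(spam) = 0.45·0.6560 / (0.45·0.6560 + 0.15·0.3440) ≈ 0.8512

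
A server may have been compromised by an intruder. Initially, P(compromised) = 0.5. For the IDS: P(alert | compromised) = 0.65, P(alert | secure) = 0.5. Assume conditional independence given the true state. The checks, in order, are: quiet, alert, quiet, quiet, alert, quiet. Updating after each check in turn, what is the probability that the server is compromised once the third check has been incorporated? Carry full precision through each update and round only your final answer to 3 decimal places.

0.389

Apply Bayes' rule sequentially, carrying P(compromised) forward.
After 'quiet': P(compromised) = 0.35·0.5000 / (0.35·0.5000 + 0.5·0.5000) ≈ 0.4118
After 'alert': P(compromised) = 0.65·0.4118 / (0.65·0.4118 + 0.5·0.5882) ≈ 0.4764
After 'quiet': P(compromised) = 0.35·0.4764 / (0.35·0.4764 + 0.5·0.5236) ≈ 0.3891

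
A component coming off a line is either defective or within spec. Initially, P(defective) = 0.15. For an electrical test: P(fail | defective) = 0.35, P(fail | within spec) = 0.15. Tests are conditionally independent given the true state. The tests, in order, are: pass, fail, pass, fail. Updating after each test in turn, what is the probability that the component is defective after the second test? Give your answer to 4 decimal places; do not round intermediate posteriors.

After 'pass': P(defective) = 0.65·0.1500 / (0.65·0.1500 + 0.85·0.8500) ≈ 0.1189
After 'fail': P(defective) = 0.35·0.1189 / (0.35·0.1189 + 0.15·0.8811) ≈ 0.2395

0.2395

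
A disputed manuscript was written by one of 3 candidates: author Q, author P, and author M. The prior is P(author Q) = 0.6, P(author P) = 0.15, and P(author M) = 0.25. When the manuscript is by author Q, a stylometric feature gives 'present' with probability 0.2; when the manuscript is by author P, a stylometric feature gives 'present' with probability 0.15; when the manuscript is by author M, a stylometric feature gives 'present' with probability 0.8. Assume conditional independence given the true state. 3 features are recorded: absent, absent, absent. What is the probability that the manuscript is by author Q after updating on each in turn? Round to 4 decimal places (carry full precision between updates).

After 'absent': normaliser = 0.8·0.6000 + 0.85·0.1500 + 0.2·0.2500; P(author Q) ≈ 0.7300, P(author P) ≈ 0.1939, P(author M) ≈ 0.0760
After 'absent': normaliser = 0.8·0.7300 + 0.85·0.1939 + 0.2·0.0760; P(author Q) ≈ 0.7644, P(author P) ≈ 0.2157, P(author M) ≈ 0.0199
After 'absent': normaliser = 0.8·0.7644 + 0.85·0.2157 + 0.2·0.0199; P(author Q) ≈ 0.7655, P(author P) ≈ 0.2295, P(author M) ≈ 0.0050

0.7655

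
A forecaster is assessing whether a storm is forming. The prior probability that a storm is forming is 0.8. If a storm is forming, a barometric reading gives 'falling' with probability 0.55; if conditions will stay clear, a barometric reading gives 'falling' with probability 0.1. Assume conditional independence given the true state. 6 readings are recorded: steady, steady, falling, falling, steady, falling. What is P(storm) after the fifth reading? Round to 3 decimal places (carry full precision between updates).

0.938

After 'steady': P(storm) = 0.45·0.8000 / (0.45·0.8000 + 0.9·0.2000) ≈ 0.6667
After 'steady': P(storm) = 0.45·0.6667 / (0.45·0.6667 + 0.9·0.3333) ≈ 0.5000
After 'falling': P(storm) = 0.55·0.5000 / (0.55·0.5000 + 0.1·0.5000) ≈ 0.8462
After 'falling': P(storm) = 0.55·0.8462 / (0.55·0.8462 + 0.1·0.1538) ≈ 0.9680
After 'steady': P(storm) = 0.45·0.9680 / (0.45·0.9680 + 0.9·0.0320) ≈ 0.9380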